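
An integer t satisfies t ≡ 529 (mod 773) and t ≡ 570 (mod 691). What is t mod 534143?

773⁻¹ mod 691: 773×59 ≡ 1 (mod 691), so 773⁻¹ ≡ 59.
t = 529 + 773×((570 − 529)×59 mod 691) = 529 + 773×346 = 267987.
Check: 267987 mod 773 = 529, 267987 mod 691 = 570. ✓

267987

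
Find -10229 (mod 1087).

641

-10229 = -10×1087 + 641, so -10229 ≡ 641 (mod 1087).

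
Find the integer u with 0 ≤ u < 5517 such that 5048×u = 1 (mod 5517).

5517 = 1×5048 + 469
5048 = 10×469 + 358
469 = 1×358 + 111
358 = 3×111 + 25
111 = 4×25 + 11
25 = 2×11 + 3
11 = 3×3 + 2
3 = 1×2 + 1
2 = 2×1 + 0
gcd(5048, 5517) = 1, so the inverse exists.
Bézout: 1 = −1819×5517 + 1988×5048.
So 5048⁻¹ ≡ 1988 (mod 5517).

1988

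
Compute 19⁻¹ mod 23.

17

23 = 1·19 + 4
19 = 4·4 + 3
4 = 1·3 + 1
3 = 3·1 + 0
gcd(19, 23) = 1, so the inverse exists.
Back-substitute for 1:
1 = 1·4 − 1·3
  = −1·19 + 5·4
  = 5·23 − 6·19
So 19⁻¹ ≡ −6 ≡ 17 (mod 23).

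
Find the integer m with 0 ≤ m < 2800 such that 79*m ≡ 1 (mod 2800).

Apply the Euclidean algorithm and back-substitute:
2800 = 35*79 + 35
79 = 2*35 + 9
35 = 3*9 + 8
9 = 1*8 + 1
8 = 8*1 + 0
gcd(79, 2800) = 1, so the inverse exists.
Back-substitute for 1:
1 = 1*9 − 1*8
  = −1*35 + 4*9
  = 4*79 − 9*35
  = −9*2800 + 319*79
So 79⁻¹ ≡ 319 (mod 2800).

319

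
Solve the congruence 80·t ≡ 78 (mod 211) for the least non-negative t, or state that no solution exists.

gcd(80, 211) = 1, so a unique solution mod 211 exists.
80⁻¹ ≡ 182 (mod 211).
t ≡ 182·78 ≡ 59 (mod 211).

59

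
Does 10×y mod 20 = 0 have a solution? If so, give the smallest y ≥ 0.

gcd(10, 20) = 10, and 10 | 0, so solutions exist.
Divide through by 10: 1×y = 0 (mod 2).
1⁻¹ ≡ 1 (mod 2).
y ≡ 1×0 ≡ 0 (mod 2).
The smallest non-negative solution is y = 0.

0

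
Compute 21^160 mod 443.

182

Compute successive squares:
21^1 ≡ 21 (mod 443)
21^2 ≡ 21^2 = 441 (mod 443)
21^4 ≡ 441^2 = 194481 ≡ 4 (mod 443)
21^8 ≡ 4^2 = 16 (mod 443)
21^16 ≡ 16^2 = 256 (mod 443)
21^32 ≡ 256^2 = 65536 ≡ 415 (mod 443)
21^64 ≡ 415^2 = 172225 ≡ 341 (mod 443)
21^128 ≡ 341^2 = 116281 ≡ 215 (mod 443)
21^160 = 21^128 * 21^32 ≡ 215 * 415 (mod 443).
215 * 415 = 89225 ≡ 182 (mod 443).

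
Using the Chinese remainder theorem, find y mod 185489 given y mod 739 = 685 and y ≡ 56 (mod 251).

20638

739⁻¹ mod 251: 739·233 ≡ 1 (mod 251), so 739⁻¹ ≡ 233.
y = 685 + 739·((56 − 685)·233 mod 251) = 685 + 739·27 = 20638.
Check: 20638 mod 739 = 685, 20638 mod 251 = 56. ✓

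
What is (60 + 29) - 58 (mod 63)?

60 + 29 = 89 ≡ 26 (mod 63)
26 - 58 = -32 ≡ 31 (mod 63)

31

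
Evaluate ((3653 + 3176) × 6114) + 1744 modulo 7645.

3653 + 3176 = 6829
6829 × 6114 = 41752506 ≡ 3161 (mod 7645)
3161 + 1744 = 4905

4905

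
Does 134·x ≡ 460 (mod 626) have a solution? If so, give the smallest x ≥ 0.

gcd(134, 626) = 2, and 2 | 460, so solutions exist.
Divide through by 2: 67·x mod 313 = 230.
67⁻¹ ≡ 299 (mod 313).
x ≡ 299·230 ≡ 223 (mod 313).
The smallest non-negative solution is x = 223.

223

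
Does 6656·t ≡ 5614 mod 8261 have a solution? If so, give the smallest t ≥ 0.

gcd(6656, 8261) = 1, so a unique solution mod 8261 exists.
6656⁻¹ ≡ 8086 (mod 8261).
t ≡ 8086·5614 ≡ 609 (mod 8261).

609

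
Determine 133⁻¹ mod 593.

Run the extended Euclidean algorithm:
593 = 4*133 + 61
133 = 2*61 + 11
61 = 5*11 + 6
11 = 1*6 + 5
6 = 1*5 + 1
5 = 5*1 + 0
gcd(133, 593) = 1, so the inverse exists.
Back-substitute for 1:
1 = 1*6 − 1*5
  = −1*11 + 2*6
  = 2*61 − 11*11
  = −11*133 + 24*61
  = 24*593 − 107*133
So 133⁻¹ ≡ −107 ≡ 486 (mod 593).

486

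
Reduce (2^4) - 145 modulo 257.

128

(2)^4 ≡ 16 (mod 257)
16 - 145 = -129 ≡ 128 (mod 257)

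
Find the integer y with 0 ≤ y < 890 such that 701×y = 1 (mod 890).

Run the extended Euclidean algorithm:
890 = 1×701 + 189
701 = 3×189 + 134
189 = 1×134 + 55
134 = 2×55 + 24
55 = 2×24 + 7
24 = 3×7 + 3
7 = 2×3 + 1
3 = 3×1 + 0
gcd(701, 890) = 1, so the inverse exists.
Bézout: 1 = 204×890 − 259×701.
So 701⁻¹ ≡ −259 ≡ 631 (mod 890).

631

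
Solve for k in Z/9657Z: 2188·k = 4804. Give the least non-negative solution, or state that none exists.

gcd(2188, 9657) = 1, so a unique solution mod 9657 exists.
2188⁻¹ ≡ 6157 (mod 9657).
k ≡ 6157·4804 ≡ 8494 (mod 9657).

8494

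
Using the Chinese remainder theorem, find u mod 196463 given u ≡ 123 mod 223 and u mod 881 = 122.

223⁻¹ mod 881: 223*561 ≡ 1 (mod 881), so 223⁻¹ ≡ 561.
u = 123 + 223*((122 − 123)*561 mod 881) = 123 + 223*320 = 71483.
Check: 71483 mod 223 = 123, 71483 mod 881 = 122. ✓

71483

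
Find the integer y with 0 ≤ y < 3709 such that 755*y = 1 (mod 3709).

By the extended Euclidean algorithm:
3709 = 4*755 + 689
755 = 1*689 + 66
689 = 10*66 + 29
66 = 2*29 + 8
29 = 3*8 + 5
8 = 1*5 + 3
5 = 1*3 + 2
3 = 1*2 + 1
2 = 2*1 + 0
gcd(755, 3709) = 1, so the inverse exists.
Back-substitute for 1:
1 = 1*3 − 1*2
  = −1*5 + 2*3
  = 2*8 − 3*5
  = −3*29 + 11*8
  = 11*66 − 25*29
  = −25*689 + 261*66
  = 261*755 − 286*689
  = −286*3709 + 1405*755
So 755⁻¹ ≡ 1405 (mod 3709).

1405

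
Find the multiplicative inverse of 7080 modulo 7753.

Apply the Euclidean algorithm and back-substitute:
7753 = 1·7080 + 673
7080 = 10·673 + 350
673 = 1·350 + 323
350 = 1·323 + 27
323 = 11·27 + 26
27 = 1·26 + 1
26 = 26·1 + 0
gcd(7080, 7753) = 1, so the inverse exists.
Back-substitute for 1:
1 = 1·27 − 1·26
  = −1·323 + 12·27
  = 12·350 − 13·323
  = −13·673 + 25·350
  = 25·7080 − 263·673
  = −263·7753 + 288·7080
So 7080⁻¹ ≡ 288 (mod 7753).

288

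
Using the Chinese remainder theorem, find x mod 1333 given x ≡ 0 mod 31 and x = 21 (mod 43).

279

31⁻¹ mod 43: 31·25 ≡ 1 (mod 43), so 31⁻¹ ≡ 25.
x = 0 + 31·((21 − 0)·25 mod 43) = 0 + 31·9 = 279.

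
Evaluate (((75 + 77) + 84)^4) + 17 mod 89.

74

75 + 77 = 152 ≡ 63 (mod 89)
63 + 84 = 147 ≡ 58 (mod 89)
(58)^4 ≡ 57 (mod 89)
57 + 17 = 74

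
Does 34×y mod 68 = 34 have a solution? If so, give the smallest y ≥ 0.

gcd(34, 68) = 34, and 34 | 34, so solutions exist.
Divide through by 34: 1×y = 1 (mod 2).
1⁻¹ ≡ 1 (mod 2).
y ≡ 1×1 ≡ 1 (mod 2).
The smallest non-negative solution is y = 1.

1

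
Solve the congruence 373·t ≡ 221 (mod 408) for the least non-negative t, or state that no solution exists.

gcd(373, 408) = 1, so a unique solution mod 408 exists.
373⁻¹ ≡ 373 (mod 408).
t ≡ 373·221 ≡ 17 (mod 408).

17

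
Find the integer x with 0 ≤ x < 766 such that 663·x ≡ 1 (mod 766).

766 = 1×663 + 103
663 = 6×103 + 45
103 = 2×45 + 13
45 = 3×13 + 6
13 = 2×6 + 1
6 = 6×1 + 0
gcd(663, 766) = 1, so the inverse exists.
Bézout: 1 = 103×766 − 119×663.
So 663⁻¹ ≡ −119 ≡ 647 (mod 766).

647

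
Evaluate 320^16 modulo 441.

320^1 ≡ 320 (mod 441)
320^2 ≡ 320^2 = 102400 ≡ 88 (mod 441)
320^4 ≡ 88^2 = 7744 ≡ 247 (mod 441)
320^8 ≡ 247^2 = 61009 ≡ 151 (mod 441)
320^16 ≡ 151^2 = 22801 ≡ 310 (mod 441)
So 320^16 ≡ 310 (mod 441).

310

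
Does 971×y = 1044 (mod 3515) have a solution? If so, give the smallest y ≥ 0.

gcd(971, 3515) = 1, so a unique solution mod 3515 exists.
971⁻¹ ≡ 181 (mod 3515).
y ≡ 181×1044 ≡ 2669 (mod 3515).

2669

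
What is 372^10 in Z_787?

90

Using repeated squaring:
10 in binary is 1010, i.e. 10 = 8 + 2.
372^1 ≡ 372 (mod 787)
372^2 ≡ 372^2 = 138384 ≡ 659 (mod 787)
372^4 ≡ 659^2 = 434281 ≡ 644 (mod 787)
372^8 ≡ 644^2 = 414736 ≡ 774 (mod 787)
372^10 = 372^8 * 372^2 ≡ 774 * 659 (mod 787).
774 * 659 = 510066 ≡ 90 (mod 787).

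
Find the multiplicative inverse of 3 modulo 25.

17

Run the extended Euclidean algorithm:
25 = 8*3 + 1
3 = 3*1 + 0
gcd(3, 25) = 1, so the inverse exists.
Back-substitute for 1:
1 = 1*25 − 8*3
So 3⁻¹ ≡ −8 ≡ 17 (mod 25).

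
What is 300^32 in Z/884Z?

300^1 ≡ 300 (mod 884)
300^2 ≡ 300^2 = 90000 ≡ 716 (mod 884)
300^4 ≡ 716^2 = 512656 ≡ 820 (mod 884)
300^8 ≡ 820^2 = 672400 ≡ 560 (mod 884)
300^16 ≡ 560^2 = 313600 ≡ 664 (mod 884)
300^32 ≡ 664^2 = 440896 ≡ 664 (mod 884)
So 300^32 ≡ 664 (mod 884).

664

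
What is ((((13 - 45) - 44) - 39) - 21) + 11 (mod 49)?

22

13 - 45 = -32 ≡ 17 (mod 49)
17 - 44 = -27 ≡ 22 (mod 49)
22 - 39 = -17 ≡ 32 (mod 49)
32 - 21 = 11
11 + 11 = 22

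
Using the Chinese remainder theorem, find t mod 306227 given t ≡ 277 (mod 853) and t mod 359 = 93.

296268

853⁻¹ mod 359: 853·242 ≡ 1 (mod 359), so 853⁻¹ ≡ 242.
t = 277 + 853·((93 − 277)·242 mod 359) = 277 + 853·347 = 296268.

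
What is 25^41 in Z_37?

30

Compute successive squares:
41 in binary is 101001, i.e. 41 = 32 + 8 + 1.
25^1 ≡ 25 (mod 37)
25^2 ≡ 25^2 = 625 ≡ 33 (mod 37)
25^4 ≡ 33^2 = 1089 ≡ 16 (mod 37)
25^8 ≡ 16^2 = 256 ≡ 34 (mod 37)
25^16 ≡ 34^2 = 1156 ≡ 9 (mod 37)
25^32 ≡ 9^2 = 81 ≡ 7 (mod 37)
25^41 = 25^32 * 25^8 * 25^1 ≡ 7 * 34 * 25 (mod 37).
Accumulate the product:
7 * 34 = 238 ≡ 16
16 * 25 = 400 ≡ 30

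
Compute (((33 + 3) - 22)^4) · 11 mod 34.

24

33 + 3 = 36 ≡ 2 (mod 34)
2 - 22 = -20 ≡ 14 (mod 34)
(14)^4 ≡ 30 (mod 34)
30 · 11 = 330 ≡ 24 (mod 34)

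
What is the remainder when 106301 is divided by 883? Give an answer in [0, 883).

341

106301 = 120×883 + 341, so 106301 ≡ 341 (mod 883).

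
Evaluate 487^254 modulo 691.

683

By square-and-multiply:
487^1 ≡ 487 (mod 691)
487^2 ≡ 487^2 = 237169 ≡ 156 (mod 691)
487^4 ≡ 156^2 = 24336 ≡ 151 (mod 691)
487^8 ≡ 151^2 = 22801 ≡ 689 (mod 691)
487^16 ≡ 689^2 = 474721 ≡ 4 (mod 691)
487^32 ≡ 4^2 = 16 (mod 691)
487^64 ≡ 16^2 = 256 (mod 691)
487^128 ≡ 256^2 = 65536 ≡ 582 (mod 691)
487^254 = 487^128 * 487^64 * 487^32 * 487^16 * 487^8 * 487^4 * 487^2 ≡ 582 * 256 * 16 * 4 * 689 * 151 * 156 (mod 691).
Accumulate the product:
582 * 256 = 148992 ≡ 427
427 * 16 = 6832 ≡ 613
613 * 4 = 2452 ≡ 379
379 * 689 = 261131 ≡ 624
624 * 151 = 94224 ≡ 248
248 * 156 = 38688 ≡ 683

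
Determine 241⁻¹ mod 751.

751 = 3·241 + 28
241 = 8·28 + 17
28 = 1·17 + 11
17 = 1·11 + 6
11 = 1·6 + 5
6 = 1·5 + 1
5 = 5·1 + 0
gcd(241, 751) = 1, so the inverse exists.
Back-substitute for 1:
1 = 1·6 − 1·5
  = −1·11 + 2·6
  = 2·17 − 3·11
  = −3·28 + 5·17
  = 5·241 − 43·28
  = −43·751 + 134·241
So 241⁻¹ ≡ 134 (mod 751).

134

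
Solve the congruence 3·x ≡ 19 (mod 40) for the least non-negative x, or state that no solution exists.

33

gcd(3, 40) = 1, so a unique solution mod 40 exists.
3⁻¹ ≡ 27 (mod 40).
x ≡ 27·19 ≡ 33 (mod 40).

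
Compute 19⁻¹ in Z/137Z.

137 = 7·19 + 4
19 = 4·4 + 3
4 = 1·3 + 1
3 = 3·1 + 0
gcd(19, 137) = 1, so the inverse exists.
Bézout: 1 = 5·137 − 36·19.
So 19⁻¹ ≡ −36 ≡ 101 (mod 137).

101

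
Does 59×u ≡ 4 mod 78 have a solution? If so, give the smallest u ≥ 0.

8

gcd(59, 78) = 1, so a unique solution mod 78 exists.
59⁻¹ ≡ 41 (mod 78).
u ≡ 41×4 ≡ 8 (mod 78).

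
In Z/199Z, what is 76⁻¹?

55

199 = 2*76 + 47
76 = 1*47 + 29
47 = 1*29 + 18
29 = 1*18 + 11
18 = 1*11 + 7
11 = 1*7 + 4
7 = 1*4 + 3
4 = 1*3 + 1
3 = 3*1 + 0
gcd(76, 199) = 1, so the inverse exists.
Bézout: 1 = −21*199 + 55*76.
So 76⁻¹ ≡ 55 (mod 199).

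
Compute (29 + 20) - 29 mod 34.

29 + 20 = 49 ≡ 15 (mod 34)
15 - 29 = -14 ≡ 20 (mod 34)

20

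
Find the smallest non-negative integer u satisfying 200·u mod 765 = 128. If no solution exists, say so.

gcd(200, 765) = 5, and 5 does not divide 128.
So the congruence has no solution.

no solution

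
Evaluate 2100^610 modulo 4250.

2750

Using repeated squaring:
610 in binary is 1001100010, i.e. 610 = 512 + 64 + 32 + 2.
2100^1 ≡ 2100 (mod 4250)
2100^2 ≡ 2100^2 = 4410000 ≡ 2750 (mod 4250)
2100^4 ≡ 2750^2 = 7562500 ≡ 1750 (mod 4250)
2100^8 ≡ 1750^2 = 3062500 ≡ 2500 (mod 4250)
2100^16 ≡ 2500^2 = 6250000 ≡ 2500 (mod 4250)
2100^32 ≡ 2500^2 = 6250000 ≡ 2500 (mod 4250)
2100^64 ≡ 2500^2 = 6250000 ≡ 2500 (mod 4250)
2100^128 ≡ 2500^2 = 6250000 ≡ 2500 (mod 4250)
2100^256 ≡ 2500^2 = 6250000 ≡ 2500 (mod 4250)
2100^512 ≡ 2500^2 = 6250000 ≡ 2500 (mod 4250)
2100^610 = 2100^512 · 2100^64 · 2100^32 · 2100^2 ≡ 2500 · 2500 · 2500 · 2750 (mod 4250).
Accumulate the product:
2500 · 2500 = 6250000 ≡ 2500
2500 · 2500 = 6250000 ≡ 2500
2500 · 2750 = 6875000 ≡ 2750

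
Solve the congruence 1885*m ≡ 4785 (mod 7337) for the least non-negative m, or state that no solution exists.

gcd(1885, 7337) = 29, and 29 | 4785, so solutions exist.
Divide through by 29: 65*m ≡ 165 (mod 253).
65⁻¹ ≡ 109 (mod 253).
m ≡ 109*165 ≡ 22 (mod 253).
The smallest non-negative solution is m = 22.

22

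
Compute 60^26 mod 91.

51

26 in binary is 11010, i.e. 26 = 16 + 8 + 2.
60^1 ≡ 60 (mod 91)
60^2 ≡ 60^2 = 3600 ≡ 51 (mod 91)
60^4 ≡ 51^2 = 2601 ≡ 53 (mod 91)
60^8 ≡ 53^2 = 2809 ≡ 79 (mod 91)
60^16 ≡ 79^2 = 6241 ≡ 53 (mod 91)
60^26 = 60^16 · 60^8 · 60^2 ≡ 53 · 79 · 51 (mod 91).
Accumulate the product:
53 · 79 = 4187 ≡ 1
1 · 51 = 51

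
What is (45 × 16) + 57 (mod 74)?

45 × 16 = 720 ≡ 54 (mod 74)
54 + 57 = 111 ≡ 37 (mod 74)

37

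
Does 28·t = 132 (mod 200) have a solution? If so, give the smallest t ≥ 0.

19

gcd(28, 200) = 4, and 4 | 132, so solutions exist.
Divide through by 4: 7·t = 33 (mod 50).
7⁻¹ ≡ 43 (mod 50).
t ≡ 43·33 ≡ 19 (mod 50).
The smallest non-negative solution is t = 19.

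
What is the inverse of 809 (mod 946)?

Apply the Euclidean algorithm and back-substitute:
946 = 1×809 + 137
809 = 5×137 + 124
137 = 1×124 + 13
124 = 9×13 + 7
13 = 1×7 + 6
7 = 1×6 + 1
6 = 6×1 + 0
gcd(809, 946) = 1, so the inverse exists.
Back-substitute for 1:
1 = 1×7 − 1×6
  = −1×13 + 2×7
  = 2×124 − 19×13
  = −19×137 + 21×124
  = 21×809 − 124×137
  = −124×946 + 145×809
So 809⁻¹ ≡ 145 (mod 946).

145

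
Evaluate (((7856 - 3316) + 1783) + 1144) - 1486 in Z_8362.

5981

7856 - 3316 = 4540
4540 + 1783 = 6323
6323 + 1144 = 7467
7467 - 1486 = 5981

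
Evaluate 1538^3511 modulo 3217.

33

Using repeated squaring:
3511 in binary is 110110110111, i.e. 3511 = 2048 + 1024 + 256 + 128 + 32 + 16 + 4 + 2 + 1.
1538^1 ≡ 1538 (mod 3217)
1538^2 ≡ 1538^2 = 2365444 ≡ 949 (mod 3217)
1538^4 ≡ 949^2 = 900601 ≡ 3058 (mod 3217)
1538^8 ≡ 3058^2 = 9351364 ≡ 2762 (mod 3217)
1538^16 ≡ 2762^2 = 7628644 ≡ 1137 (mod 3217)
1538^32 ≡ 1137^2 = 1292769 ≡ 2752 (mod 3217)
1538^64 ≡ 2752^2 = 7573504 ≡ 686 (mod 3217)
1538^128 ≡ 686^2 = 470596 ≡ 914 (mod 3217)
1538^256 ≡ 914^2 = 835396 ≡ 2193 (mod 3217)
1538^512 ≡ 2193^2 = 4809249 ≡ 3051 (mod 3217)
1538^1024 ≡ 3051^2 = 9308601 ≡ 1820 (mod 3217)
1538^2048 ≡ 1820^2 = 3312400 ≡ 2107 (mod 3217)
1538^3511 = 1538^2048 · 1538^1024 · 1538^256 · 1538^128 · 1538^32 · 1538^16 · 1538^4 · 1538^2 · 1538^1 ≡ 2107 · 1820 · 2193 · 914 · 2752 · 1137 · 3058 · 949 · 1538 (mod 3217).
Accumulate the product:
2107 · 1820 = 3834740 ≡ 76
76 · 2193 = 166668 ≡ 2601
2601 · 914 = 2377314 ≡ 3168
3168 · 2752 = 8718336 ≡ 266
266 · 1137 = 302442 ≡ 44
44 · 3058 = 134552 ≡ 2655
2655 · 949 = 2519595 ≡ 684
684 · 1538 = 1051992 ≡ 33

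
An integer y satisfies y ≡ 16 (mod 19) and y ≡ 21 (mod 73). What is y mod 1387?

19⁻¹ mod 73: 19*50 ≡ 1 (mod 73), so 19⁻¹ ≡ 50.
y = 16 + 19*((21 − 16)*50 mod 73) = 16 + 19*31 = 605.

605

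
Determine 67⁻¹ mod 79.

Run the extended Euclidean algorithm:
79 = 1*67 + 12
67 = 5*12 + 7
12 = 1*7 + 5
7 = 1*5 + 2
5 = 2*2 + 1
2 = 2*1 + 0
gcd(67, 79) = 1, so the inverse exists.
Back-substitute for 1:
1 = 1*5 − 2*2
  = −2*7 + 3*5
  = 3*12 − 5*7
  = −5*67 + 28*12
  = 28*79 − 33*67
So 67⁻¹ ≡ −33 ≡ 46 (mod 79).

46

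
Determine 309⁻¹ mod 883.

863

Run the extended Euclidean algorithm:
883 = 2·309 + 265
309 = 1·265 + 44
265 = 6·44 + 1
44 = 44·1 + 0
gcd(309, 883) = 1, so the inverse exists.
Bézout: 1 = 7·883 − 20·309.
So 309⁻¹ ≡ −20 ≡ 863 (mod 883).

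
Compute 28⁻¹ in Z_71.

71 = 2×28 + 15
28 = 1×15 + 13
15 = 1×13 + 2
13 = 6×2 + 1
2 = 2×1 + 0
gcd(28, 71) = 1, so the inverse exists.
Bézout: 1 = −13×71 + 33×28.
So 28⁻¹ ≡ 33 (mod 71).

33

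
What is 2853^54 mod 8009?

Compute successive squares:
54 in binary is 110110, i.e. 54 = 32 + 16 + 4 + 2.
2853^1 ≡ 2853 (mod 8009)
2853^2 ≡ 2853^2 = 8139609 ≡ 2465 (mod 8009)
2853^4 ≡ 2465^2 = 6076225 ≡ 5403 (mod 8009)
2853^8 ≡ 5403^2 = 29192409 ≡ 7613 (mod 8009)
2853^16 ≡ 7613^2 = 57957769 ≡ 4645 (mod 8009)
2853^32 ≡ 4645^2 = 21576025 ≡ 7788 (mod 8009)
2853^54 = 2853^32 · 2853^16 · 2853^4 · 2853^2 ≡ 7788 · 4645 · 5403 · 2465 (mod 8009).
Accumulate the product:
7788 · 4645 = 36175260 ≡ 6616
6616 · 5403 = 35746248 ≡ 2081
2081 · 2465 = 5129665 ≡ 3905

3905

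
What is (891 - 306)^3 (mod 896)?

281

891 - 306 = 585
(585)^3 ≡ 281 (mod 896)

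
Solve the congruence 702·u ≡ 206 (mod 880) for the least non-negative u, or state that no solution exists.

73

gcd(702, 880) = 2, and 2 | 206, so solutions exist.
Divide through by 2: 351·u ≡ 103 (mod 440).
351⁻¹ ≡ 351 (mod 440).
u ≡ 351·103 ≡ 73 (mod 440).
The smallest non-negative solution is u = 73.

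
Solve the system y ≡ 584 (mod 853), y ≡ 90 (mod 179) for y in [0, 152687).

83325

853⁻¹ mod 179: 853·98 ≡ 1 (mod 179), so 853⁻¹ ≡ 98.
y = 584 + 853·((90 − 584)·98 mod 179) = 584 + 853·97 = 83325.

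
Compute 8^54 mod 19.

8^1 ≡ 8 (mod 19)
8^2 ≡ 8^2 = 64 ≡ 7 (mod 19)
8^4 ≡ 7^2 = 49 ≡ 11 (mod 19)
8^8 ≡ 11^2 = 121 ≡ 7 (mod 19)
8^16 ≡ 7^2 = 49 ≡ 11 (mod 19)
8^32 ≡ 11^2 = 121 ≡ 7 (mod 19)
8^54 = 8^32 · 8^16 · 8^4 · 8^2 ≡ 7 · 11 · 11 · 7 (mod 19).
Accumulate the product:
7 · 11 = 77 ≡ 1
1 · 11 = 11
11 · 7 = 77 ≡ 1

1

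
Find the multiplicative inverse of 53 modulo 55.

Run the extended Euclidean algorithm:
55 = 1×53 + 2
53 = 26×2 + 1
2 = 2×1 + 0
gcd(53, 55) = 1, so the inverse exists.
Bézout: 1 = −26×55 + 27×53.
So 53⁻¹ ≡ 27 (mod 55).

27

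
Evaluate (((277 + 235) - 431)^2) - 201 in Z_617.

190

277 + 235 = 512
512 - 431 = 81
(81)^2 ≡ 391 (mod 617)
391 - 201 = 190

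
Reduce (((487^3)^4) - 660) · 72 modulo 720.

(487)^3 ≡ 343 (mod 720)
(343)^4 ≡ 1 (mod 720)
1 - 660 = -659 ≡ 61 (mod 720)
61 · 72 = 4392 ≡ 72 (mod 720)

72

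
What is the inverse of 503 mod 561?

29

Run the extended Euclidean algorithm:
561 = 1·503 + 58
503 = 8·58 + 39
58 = 1·39 + 19
39 = 2·19 + 1
19 = 19·1 + 0
gcd(503, 561) = 1, so the inverse exists.
Back-substitute for 1:
1 = 1·39 − 2·19
  = −2·58 + 3·39
  = 3·503 − 26·58
  = −26·561 + 29·503
So 503⁻¹ ≡ 29 (mod 561).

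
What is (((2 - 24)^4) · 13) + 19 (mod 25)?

2 - 24 = -22 ≡ 3 (mod 25)
(3)^4 ≡ 6 (mod 25)
6 · 13 = 78 ≡ 3 (mod 25)
3 + 19 = 22

22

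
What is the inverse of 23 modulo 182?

95

Apply the Euclidean algorithm and back-substitute:
182 = 7*23 + 21
23 = 1*21 + 2
21 = 10*2 + 1
2 = 2*1 + 0
gcd(23, 182) = 1, so the inverse exists.
Back-substitute for 1:
1 = 1*21 − 10*2
  = −10*23 + 11*21
  = 11*182 − 87*23
So 23⁻¹ ≡ −87 ≡ 95 (mod 182).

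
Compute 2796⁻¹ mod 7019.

605

7019 = 2*2796 + 1427
2796 = 1*1427 + 1369
1427 = 1*1369 + 58
1369 = 23*58 + 35
58 = 1*35 + 23
35 = 1*23 + 12
23 = 1*12 + 11
12 = 1*11 + 1
11 = 11*1 + 0
gcd(2796, 7019) = 1, so the inverse exists.
Back-substitute for 1:
1 = 1*12 − 1*11
  = −1*23 + 2*12
  = 2*35 − 3*23
  = −3*58 + 5*35
  = 5*1369 − 118*58
  = −118*1427 + 123*1369
  = 123*2796 − 241*1427
  = −241*7019 + 605*2796
So 2796⁻¹ ≡ 605 (mod 7019).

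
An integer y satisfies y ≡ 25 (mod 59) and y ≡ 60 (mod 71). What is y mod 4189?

59⁻¹ mod 71: 59*65 ≡ 1 (mod 71), so 59⁻¹ ≡ 65.
y = 25 + 59*((60 − 25)*65 mod 71) = 25 + 59*3 = 202.

202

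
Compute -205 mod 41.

0

-205 = -5·41 + 0, so -205 ≡ 0 (mod 41).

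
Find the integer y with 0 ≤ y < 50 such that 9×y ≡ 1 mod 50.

39

50 = 5*9 + 5
9 = 1*5 + 4
5 = 1*4 + 1
4 = 4*1 + 0
gcd(9, 50) = 1, so the inverse exists.
Back-substitute for 1:
1 = 1*5 − 1*4
  = −1*9 + 2*5
  = 2*50 − 11*9
So 9⁻¹ ≡ −11 ≡ 39 (mod 50).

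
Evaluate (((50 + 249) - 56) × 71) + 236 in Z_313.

50 + 249 = 299
299 - 56 = 243
243 × 71 = 17253 ≡ 38 (mod 313)
38 + 236 = 274

274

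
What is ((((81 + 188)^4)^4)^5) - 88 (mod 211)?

81 + 188 = 269 ≡ 58 (mod 211)
(58)^4 ≡ 144 (mod 211)
(144)^4 ≡ 199 (mod 211)
(199)^5 ≡ 148 (mod 211)
148 - 88 = 60

60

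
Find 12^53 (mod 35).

Using repeated squaring:
53 in binary is 110101, i.e. 53 = 32 + 16 + 4 + 1.
12^1 ≡ 12 (mod 35)
12^2 ≡ 12^2 = 144 ≡ 4 (mod 35)
12^4 ≡ 4^2 = 16 (mod 35)
12^8 ≡ 16^2 = 256 ≡ 11 (mod 35)
12^16 ≡ 11^2 = 121 ≡ 16 (mod 35)
12^32 ≡ 16^2 = 256 ≡ 11 (mod 35)
12^53 = 12^32 · 12^16 · 12^4 · 12^1 ≡ 11 · 16 · 16 · 12 (mod 35).
Accumulate the product:
11 · 16 = 176 ≡ 1
1 · 16 = 16
16 · 12 = 192 ≡ 17

17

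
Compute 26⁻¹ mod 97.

97 = 3×26 + 19
26 = 1×19 + 7
19 = 2×7 + 5
7 = 1×5 + 2
5 = 2×2 + 1
2 = 2×1 + 0
gcd(26, 97) = 1, so the inverse exists.
Bézout: 1 = 11×97 − 41×26.
So 26⁻¹ ≡ −41 ≡ 56 (mod 97).

56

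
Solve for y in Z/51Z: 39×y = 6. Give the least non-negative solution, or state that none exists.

8

gcd(39, 51) = 3, and 3 | 6, so solutions exist.
Divide through by 3: 13×y mod 17 = 2.
13⁻¹ ≡ 4 (mod 17).
y ≡ 4×2 ≡ 8 (mod 17).
The smallest non-negative solution is y = 8.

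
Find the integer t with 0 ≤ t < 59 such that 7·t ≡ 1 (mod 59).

59 = 8·7 + 3
7 = 2·3 + 1
3 = 3·1 + 0
gcd(7, 59) = 1, so the inverse exists.
Bézout: 1 = −2·59 + 17·7.
So 7⁻¹ ≡ 17 (mod 59).

17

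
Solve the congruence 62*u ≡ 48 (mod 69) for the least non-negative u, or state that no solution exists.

3

gcd(62, 69) = 1, so a unique solution mod 69 exists.
62⁻¹ ≡ 59 (mod 69).
u ≡ 59*48 ≡ 3 (mod 69).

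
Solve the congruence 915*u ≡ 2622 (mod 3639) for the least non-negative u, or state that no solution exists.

gcd(915, 3639) = 3, and 3 | 2622, so solutions exist.
Divide through by 3: 305*u ≡ 874 mod 1213.
305⁻¹ ≡ 867 (mod 1213).
u ≡ 867*874 ≡ 846 (mod 1213).
The smallest non-negative solution is u = 846.

846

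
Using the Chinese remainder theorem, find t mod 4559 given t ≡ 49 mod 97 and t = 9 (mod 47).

97⁻¹ mod 47: 97·16 ≡ 1 (mod 47), so 97⁻¹ ≡ 16.
t = 49 + 97·((9 − 49)·16 mod 47) = 49 + 97·18 = 1795.
Check: 1795 mod 97 = 49, 1795 mod 47 = 9. ✓

1795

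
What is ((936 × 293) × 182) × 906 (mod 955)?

936 × 293 = 274248 ≡ 163 (mod 955)
163 × 182 = 29666 ≡ 61 (mod 955)
61 × 906 = 55266 ≡ 831 (mod 955)

831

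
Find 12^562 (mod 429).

144

562 in binary is 1000110010, i.e. 562 = 512 + 32 + 16 + 2.
12^1 ≡ 12 (mod 429)
12^2 ≡ 12^2 = 144 (mod 429)
12^4 ≡ 144^2 = 20736 ≡ 144 (mod 429)
12^8 ≡ 144^2 = 20736 ≡ 144 (mod 429)
12^16 ≡ 144^2 = 20736 ≡ 144 (mod 429)
12^32 ≡ 144^2 = 20736 ≡ 144 (mod 429)
12^64 ≡ 144^2 = 20736 ≡ 144 (mod 429)
12^128 ≡ 144^2 = 20736 ≡ 144 (mod 429)
12^256 ≡ 144^2 = 20736 ≡ 144 (mod 429)
12^512 ≡ 144^2 = 20736 ≡ 144 (mod 429)
12^562 = 12^512 * 12^32 * 12^16 * 12^2 ≡ 144 * 144 * 144 * 144 (mod 429).
Accumulate the product:
144 * 144 = 20736 ≡ 144
144 * 144 = 20736 ≡ 144
144 * 144 = 20736 ≡ 144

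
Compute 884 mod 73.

884 = 12×73 + 8, so 884 ≡ 8 (mod 73).

8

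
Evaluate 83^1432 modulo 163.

Using repeated squaring:
1432 in binary is 10110011000, i.e. 1432 = 1024 + 256 + 128 + 16 + 8.
83^1 ≡ 83 (mod 163)
83^2 ≡ 83^2 = 6889 ≡ 43 (mod 163)
83^4 ≡ 43^2 = 1849 ≡ 56 (mod 163)
83^8 ≡ 56^2 = 3136 ≡ 39 (mod 163)
83^16 ≡ 39^2 = 1521 ≡ 54 (mod 163)
83^32 ≡ 54^2 = 2916 ≡ 145 (mod 163)
83^64 ≡ 145^2 = 21025 ≡ 161 (mod 163)
83^128 ≡ 161^2 = 25921 ≡ 4 (mod 163)
83^256 ≡ 4^2 = 16 (mod 163)
83^512 ≡ 16^2 = 256 ≡ 93 (mod 163)
83^1024 ≡ 93^2 = 8649 ≡ 10 (mod 163)
83^1432 = 83^1024 × 83^256 × 83^128 × 83^16 × 83^8 ≡ 10 × 16 × 4 × 54 × 39 (mod 163).
Accumulate the product:
10 × 16 = 160
160 × 4 = 640 ≡ 151
151 × 54 = 8154 ≡ 4
4 × 39 = 156

156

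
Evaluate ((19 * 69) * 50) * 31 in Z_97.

94

19 * 69 = 1311 ≡ 50 (mod 97)
50 * 50 = 2500 ≡ 75 (mod 97)
75 * 31 = 2325 ≡ 94 (mod 97)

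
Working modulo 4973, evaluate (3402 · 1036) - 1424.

3402 · 1036 = 3524472 ≡ 3588 (mod 4973)
3588 - 1424 = 2164

2164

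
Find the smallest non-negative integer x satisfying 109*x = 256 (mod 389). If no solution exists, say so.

88

gcd(109, 389) = 1, so a unique solution mod 389 exists.
109⁻¹ ≡ 207 (mod 389).
x ≡ 207*256 ≡ 88 (mod 389).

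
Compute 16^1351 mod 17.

16

1351 in binary is 10101000111, i.e. 1351 = 1024 + 256 + 64 + 4 + 2 + 1.
16^1 ≡ 16 (mod 17)
16^2 ≡ 16^2 = 256 ≡ 1 (mod 17)
16^4 ≡ 1^2 = 1 (mod 17)
16^8 ≡ 1^2 = 1 (mod 17)
16^16 ≡ 1^2 = 1 (mod 17)
16^32 ≡ 1^2 = 1 (mod 17)
16^64 ≡ 1^2 = 1 (mod 17)
16^128 ≡ 1^2 = 1 (mod 17)
16^256 ≡ 1^2 = 1 (mod 17)
16^512 ≡ 1^2 = 1 (mod 17)
16^1024 ≡ 1^2 = 1 (mod 17)
16^1351 = 16^1024 * 16^256 * 16^64 * 16^4 * 16^2 * 16^1 ≡ 1 * 1 * 1 * 1 * 1 * 16 (mod 17).
Accumulate the product:
1 * 1 = 1
1 * 1 = 1
1 * 1 = 1
1 * 1 = 1
1 * 16 = 16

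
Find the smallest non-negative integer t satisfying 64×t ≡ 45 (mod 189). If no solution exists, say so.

gcd(64, 189) = 1, so a unique solution mod 189 exists.
64⁻¹ ≡ 127 (mod 189).
t ≡ 127×45 ≡ 45 (mod 189).

45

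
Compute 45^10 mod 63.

18

10 in binary is 1010, i.e. 10 = 8 + 2.
45^1 ≡ 45 (mod 63)
45^2 ≡ 45^2 = 2025 ≡ 9 (mod 63)
45^4 ≡ 9^2 = 81 ≡ 18 (mod 63)
45^8 ≡ 18^2 = 324 ≡ 9 (mod 63)
45^10 = 45^8 · 45^2 ≡ 9 · 9 (mod 63).
9 · 9 = 81 ≡ 18 (mod 63).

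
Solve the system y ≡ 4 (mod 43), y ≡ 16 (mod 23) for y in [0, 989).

43⁻¹ mod 23: 43·15 ≡ 1 (mod 23), so 43⁻¹ ≡ 15.
y = 4 + 43·((16 − 4)·15 mod 23) = 4 + 43·19 = 821.

821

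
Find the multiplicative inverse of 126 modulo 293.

Apply the Euclidean algorithm and back-substitute:
293 = 2*126 + 41
126 = 3*41 + 3
41 = 13*3 + 2
3 = 1*2 + 1
2 = 2*1 + 0
gcd(126, 293) = 1, so the inverse exists.
Back-substitute for 1:
1 = 1*3 − 1*2
  = −1*41 + 14*3
  = 14*126 − 43*41
  = −43*293 + 100*126
So 126⁻¹ ≡ 100 (mod 293).

100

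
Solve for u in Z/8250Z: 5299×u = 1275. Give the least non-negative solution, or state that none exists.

3975

gcd(5299, 8250) = 1, so a unique solution mod 8250 exists.
5299⁻¹ ≡ 2449 (mod 8250).
u ≡ 2449×1275 ≡ 3975 (mod 8250).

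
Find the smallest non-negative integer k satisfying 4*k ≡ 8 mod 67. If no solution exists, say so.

2

gcd(4, 67) = 1, so a unique solution mod 67 exists.
4⁻¹ ≡ 17 (mod 67).
k ≡ 17*8 ≡ 2 (mod 67).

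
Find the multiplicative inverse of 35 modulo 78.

29

By the extended Euclidean algorithm:
78 = 2·35 + 8
35 = 4·8 + 3
8 = 2·3 + 2
3 = 1·2 + 1
2 = 2·1 + 0
gcd(35, 78) = 1, so the inverse exists.
Bézout: 1 = −13·78 + 29·35.
So 35⁻¹ ≡ 29 (mod 78).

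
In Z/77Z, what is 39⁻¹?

2

Apply the Euclidean algorithm and back-substitute:
77 = 1×39 + 38
39 = 1×38 + 1
38 = 38×1 + 0
gcd(39, 77) = 1, so the inverse exists.
Back-substitute for 1:
1 = 1×39 − 1×38
  = −1×77 + 2×39
So 39⁻¹ ≡ 2 (mod 77).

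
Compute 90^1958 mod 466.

438

By square-and-multiply:
1958 in binary is 11110100110, i.e. 1958 = 1024 + 512 + 256 + 128 + 32 + 4 + 2.
90^1 ≡ 90 (mod 466)
90^2 ≡ 90^2 = 8100 ≡ 178 (mod 466)
90^4 ≡ 178^2 = 31684 ≡ 462 (mod 466)
90^8 ≡ 462^2 = 213444 ≡ 16 (mod 466)
90^16 ≡ 16^2 = 256 (mod 466)
90^32 ≡ 256^2 = 65536 ≡ 296 (mod 466)
90^64 ≡ 296^2 = 87616 ≡ 8 (mod 466)
90^128 ≡ 8^2 = 64 (mod 466)
90^256 ≡ 64^2 = 4096 ≡ 368 (mod 466)
90^512 ≡ 368^2 = 135424 ≡ 284 (mod 466)
90^1024 ≡ 284^2 = 80656 ≡ 38 (mod 466)
90^1958 = 90^1024 × 90^512 × 90^256 × 90^128 × 90^32 × 90^4 × 90^2 ≡ 38 × 284 × 368 × 64 × 296 × 462 × 178 (mod 466).
Accumulate the product:
38 × 284 = 10792 ≡ 74
74 × 368 = 27232 ≡ 204
204 × 64 = 13056 ≡ 8
8 × 296 = 2368 ≡ 38
38 × 462 = 17556 ≡ 314
314 × 178 = 55892 ≡ 438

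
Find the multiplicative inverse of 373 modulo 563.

Run the extended Euclidean algorithm:
563 = 1×373 + 190
373 = 1×190 + 183
190 = 1×183 + 7
183 = 26×7 + 1
7 = 7×1 + 0
gcd(373, 563) = 1, so the inverse exists.
Bézout: 1 = −53×563 + 80×373.
So 373⁻¹ ≡ 80 (mod 563).

80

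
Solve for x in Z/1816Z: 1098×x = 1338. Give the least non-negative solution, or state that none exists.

gcd(1098, 1816) = 2, and 2 | 1338, so solutions exist.
Divide through by 2: 549×x mod 908 = 669.
549⁻¹ ≡ 865 (mod 908).
x ≡ 865×669 ≡ 289 (mod 908).
The smallest non-negative solution is x = 289.

289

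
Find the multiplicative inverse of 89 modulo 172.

172 = 1·89 + 83
89 = 1·83 + 6
83 = 13·6 + 5
6 = 1·5 + 1
5 = 5·1 + 0
gcd(89, 172) = 1, so the inverse exists.
Back-substitute for 1:
1 = 1·6 − 1·5
  = −1·83 + 14·6
  = 14·89 − 15·83
  = −15·172 + 29·89
So 89⁻¹ ≡ 29 (mod 172).

29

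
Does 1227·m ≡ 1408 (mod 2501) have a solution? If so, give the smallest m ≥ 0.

419

gcd(1227, 2501) = 1, so a unique solution mod 2501 exists.
1227⁻¹ ≡ 1011 (mod 2501).
m ≡ 1011·1408 ≡ 419 (mod 2501).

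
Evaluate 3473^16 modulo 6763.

3473^1 ≡ 3473 (mod 6763)
3473^2 ≡ 3473^2 = 12061729 ≡ 3300 (mod 6763)
3473^4 ≡ 3300^2 = 10890000 ≡ 1570 (mod 6763)
3473^8 ≡ 1570^2 = 2464900 ≡ 3168 (mod 6763)
3473^16 ≡ 3168^2 = 10036224 ≡ 6695 (mod 6763)
So 3473^16 ≡ 6695 (mod 6763).

6695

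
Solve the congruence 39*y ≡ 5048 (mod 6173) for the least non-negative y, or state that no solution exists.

446

gcd(39, 6173) = 1, so a unique solution mod 6173 exists.
39⁻¹ ≡ 1108 (mod 6173).
y ≡ 1108*5048 ≡ 446 (mod 6173).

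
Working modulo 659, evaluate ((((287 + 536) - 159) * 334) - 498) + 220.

74

287 + 536 = 823 ≡ 164 (mod 659)
164 - 159 = 5
5 * 334 = 1670 ≡ 352 (mod 659)
352 - 498 = -146 ≡ 513 (mod 659)
513 + 220 = 733 ≡ 74 (mod 659)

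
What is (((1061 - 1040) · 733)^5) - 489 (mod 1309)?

1061 - 1040 = 21
21 · 733 = 15393 ≡ 994 (mod 1309)
(994)^5 ≡ 672 (mod 1309)
672 - 489 = 183

183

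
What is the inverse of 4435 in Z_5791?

3361

By the extended Euclidean algorithm:
5791 = 1·4435 + 1356
4435 = 3·1356 + 367
1356 = 3·367 + 255
367 = 1·255 + 112
255 = 2·112 + 31
112 = 3·31 + 19
31 = 1·19 + 12
19 = 1·12 + 7
12 = 1·7 + 5
7 = 1·5 + 2
5 = 2·2 + 1
2 = 2·1 + 0
gcd(4435, 5791) = 1, so the inverse exists.
Bézout: 1 = 1861·5791 − 2430·4435.
So 4435⁻¹ ≡ −2430 ≡ 3361 (mod 5791).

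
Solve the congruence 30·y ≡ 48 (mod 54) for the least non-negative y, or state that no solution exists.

7

gcd(30, 54) = 6, and 6 | 48, so solutions exist.
Divide through by 6: 5·y = 8 (mod 9).
5⁻¹ ≡ 2 (mod 9).
y ≡ 2·8 ≡ 7 (mod 9).
The smallest non-negative solution is y = 7.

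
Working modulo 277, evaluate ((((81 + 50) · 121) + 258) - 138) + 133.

81 + 50 = 131
131 · 121 = 15851 ≡ 62 (mod 277)
62 + 258 = 320 ≡ 43 (mod 277)
43 - 138 = -95 ≡ 182 (mod 277)
182 + 133 = 315 ≡ 38 (mod 277)

38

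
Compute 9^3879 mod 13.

1

By square-and-multiply:
3879 in binary is 111100100111, i.e. 3879 = 2048 + 1024 + 512 + 256 + 32 + 4 + 2 + 1.
9^1 ≡ 9 (mod 13)
9^2 ≡ 9^2 = 81 ≡ 3 (mod 13)
9^4 ≡ 3^2 = 9 (mod 13)
9^8 ≡ 9^2 = 81 ≡ 3 (mod 13)
9^16 ≡ 3^2 = 9 (mod 13)
9^32 ≡ 9^2 = 81 ≡ 3 (mod 13)
9^64 ≡ 3^2 = 9 (mod 13)
9^128 ≡ 9^2 = 81 ≡ 3 (mod 13)
9^256 ≡ 3^2 = 9 (mod 13)
9^512 ≡ 9^2 = 81 ≡ 3 (mod 13)
9^1024 ≡ 3^2 = 9 (mod 13)
9^2048 ≡ 9^2 = 81 ≡ 3 (mod 13)
9^3879 = 9^2048 × 9^1024 × 9^512 × 9^256 × 9^32 × 9^4 × 9^2 × 9^1 ≡ 3 × 9 × 3 × 9 × 3 × 9 × 3 × 9 (mod 13).
Accumulate the product:
3 × 9 = 27 ≡ 1
1 × 3 = 3
3 × 9 = 27 ≡ 1
1 × 3 = 3
3 × 9 = 27 ≡ 1
1 × 3 = 3
3 × 9 = 27 ≡ 1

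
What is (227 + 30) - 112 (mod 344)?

227 + 30 = 257
257 - 112 = 145

145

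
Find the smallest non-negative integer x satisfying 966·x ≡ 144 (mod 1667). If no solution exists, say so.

gcd(966, 1667) = 1, so a unique solution mod 1667 exists.
966⁻¹ ≡ 1472 (mod 1667).
x ≡ 1472·144 ≡ 259 (mod 1667).

259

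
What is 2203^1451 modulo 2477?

369

1451 in binary is 10110101011, i.e. 1451 = 1024 + 256 + 128 + 32 + 8 + 2 + 1.
2203^1 ≡ 2203 (mod 2477)
2203^2 ≡ 2203^2 = 4853209 ≡ 766 (mod 2477)
2203^4 ≡ 766^2 = 586756 ≡ 2184 (mod 2477)
2203^8 ≡ 2184^2 = 4769856 ≡ 1631 (mod 2477)
2203^16 ≡ 1631^2 = 2660161 ≡ 2340 (mod 2477)
2203^32 ≡ 2340^2 = 5475600 ≡ 1430 (mod 2477)
2203^64 ≡ 1430^2 = 2044900 ≡ 1375 (mod 2477)
2203^128 ≡ 1375^2 = 1890625 ≡ 674 (mod 2477)
2203^256 ≡ 674^2 = 454276 ≡ 985 (mod 2477)
2203^512 ≡ 985^2 = 970225 ≡ 1718 (mod 2477)
2203^1024 ≡ 1718^2 = 2951524 ≡ 1417 (mod 2477)
2203^1451 = 2203^1024 * 2203^256 * 2203^128 * 2203^32 * 2203^8 * 2203^2 * 2203^1 ≡ 1417 * 985 * 674 * 1430 * 1631 * 766 * 2203 (mod 2477).
Accumulate the product:
1417 * 985 = 1395745 ≡ 1194
1194 * 674 = 804756 ≡ 2208
2208 * 1430 = 3157440 ≡ 1742
1742 * 1631 = 2841202 ≡ 83
83 * 766 = 63578 ≡ 1653
1653 * 2203 = 3641559 ≡ 369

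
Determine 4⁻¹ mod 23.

6

23 = 5·4 + 3
4 = 1·3 + 1
3 = 3·1 + 0
gcd(4, 23) = 1, so the inverse exists.
Back-substitute for 1:
1 = 1·4 − 1·3
  = −1·23 + 6·4
So 4⁻¹ ≡ 6 (mod 23).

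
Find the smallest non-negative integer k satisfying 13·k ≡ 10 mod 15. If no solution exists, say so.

10

gcd(13, 15) = 1, so a unique solution mod 15 exists.
13⁻¹ ≡ 7 (mod 15).
k ≡ 7·10 ≡ 10 (mod 15).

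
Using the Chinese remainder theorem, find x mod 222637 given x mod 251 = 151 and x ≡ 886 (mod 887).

251⁻¹ mod 887: 251×417 ≡ 1 (mod 887), so 251⁻¹ ≡ 417.
x = 151 + 251×((886 − 151)×417 mod 887) = 151 + 251×480 = 120631.

120631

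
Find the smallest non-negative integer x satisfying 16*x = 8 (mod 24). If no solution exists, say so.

2

gcd(16, 24) = 8, and 8 | 8, so solutions exist.
Divide through by 8: 2*x = 1 (mod 3).
2⁻¹ ≡ 2 (mod 3).
x ≡ 2*1 ≡ 2 (mod 3).
The smallest non-negative solution is x = 2.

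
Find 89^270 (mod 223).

270 in binary is 100001110, i.e. 270 = 256 + 8 + 4 + 2.
89^1 ≡ 89 (mod 223)
89^2 ≡ 89^2 = 7921 ≡ 116 (mod 223)
89^4 ≡ 116^2 = 13456 ≡ 76 (mod 223)
89^8 ≡ 76^2 = 5776 ≡ 201 (mod 223)
89^16 ≡ 201^2 = 40401 ≡ 38 (mod 223)
89^32 ≡ 38^2 = 1444 ≡ 106 (mod 223)
89^64 ≡ 106^2 = 11236 ≡ 86 (mod 223)
89^128 ≡ 86^2 = 7396 ≡ 37 (mod 223)
89^256 ≡ 37^2 = 1369 ≡ 31 (mod 223)
89^270 = 89^256 × 89^8 × 89^4 × 89^2 ≡ 31 × 201 × 76 × 116 (mod 223).
Accumulate the product:
31 × 201 = 6231 ≡ 210
210 × 76 = 15960 ≡ 127
127 × 116 = 14732 ≡ 14

14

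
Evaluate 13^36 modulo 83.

Using repeated squaring:
36 in binary is 100100, i.e. 36 = 32 + 4.
13^1 ≡ 13 (mod 83)
13^2 ≡ 13^2 = 169 ≡ 3 (mod 83)
13^4 ≡ 3^2 = 9 (mod 83)
13^8 ≡ 9^2 = 81 (mod 83)
13^16 ≡ 81^2 = 6561 ≡ 4 (mod 83)
13^32 ≡ 4^2 = 16 (mod 83)
13^36 = 13^32 * 13^4 ≡ 16 * 9 (mod 83).
16 * 9 = 144 ≡ 61 (mod 83).

61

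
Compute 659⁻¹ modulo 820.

219

820 = 1*659 + 161
659 = 4*161 + 15
161 = 10*15 + 11
15 = 1*11 + 4
11 = 2*4 + 3
4 = 1*3 + 1
3 = 3*1 + 0
gcd(659, 820) = 1, so the inverse exists.
Back-substitute for 1:
1 = 1*4 − 1*3
  = −1*11 + 3*4
  = 3*15 − 4*11
  = −4*161 + 43*15
  = 43*659 − 176*161
  = −176*820 + 219*659
So 659⁻¹ ≡ 219 (mod 820).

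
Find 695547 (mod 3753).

1242

695547 = 185×3753 + 1242, so 695547 ≡ 1242 (mod 3753).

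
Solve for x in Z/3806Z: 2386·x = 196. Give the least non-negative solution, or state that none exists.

gcd(2386, 3806) = 2, and 2 | 196, so solutions exist.
Divide through by 2: 1193·x = 98 (mod 1903).
1193⁻¹ ≡ 394 (mod 1903).
x ≡ 394·98 ≡ 552 (mod 1903).
The smallest non-negative solution is x = 552.

552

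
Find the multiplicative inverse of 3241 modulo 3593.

Apply the Euclidean algorithm and back-substitute:
3593 = 1·3241 + 352
3241 = 9·352 + 73
352 = 4·73 + 60
73 = 1·60 + 13
60 = 4·13 + 8
13 = 1·8 + 5
8 = 1·5 + 3
5 = 1·3 + 2
3 = 1·2 + 1
2 = 2·1 + 0
gcd(3241, 3593) = 1, so the inverse exists.
Back-substitute for 1:
1 = 1·3 − 1·2
  = −1·5 + 2·3
  = 2·8 − 3·5
  = −3·13 + 5·8
  = 5·60 − 23·13
  = −23·73 + 28·60
  = 28·352 − 135·73
  = −135·3241 + 1243·352
  = 1243·3593 − 1378·3241
So 3241⁻¹ ≡ −1378 ≡ 2215 (mod 3593).

2215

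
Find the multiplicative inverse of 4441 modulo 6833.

6833 = 1×4441 + 2392
4441 = 1×2392 + 2049
2392 = 1×2049 + 343
2049 = 5×343 + 334
343 = 1×334 + 9
334 = 37×9 + 1
9 = 9×1 + 0
gcd(4441, 6833) = 1, so the inverse exists.
Bézout: 1 = −492×6833 + 757×4441.
So 4441⁻¹ ≡ 757 (mod 6833).

757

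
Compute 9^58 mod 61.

58

Using repeated squaring:
58 in binary is 111010, i.e. 58 = 32 + 16 + 8 + 2.
9^1 ≡ 9 (mod 61)
9^2 ≡ 9^2 = 81 ≡ 20 (mod 61)
9^4 ≡ 20^2 = 400 ≡ 34 (mod 61)
9^8 ≡ 34^2 = 1156 ≡ 58 (mod 61)
9^16 ≡ 58^2 = 3364 ≡ 9 (mod 61)
9^32 ≡ 9^2 = 81 ≡ 20 (mod 61)
9^58 = 9^32 × 9^16 × 9^8 × 9^2 ≡ 20 × 9 × 58 × 20 (mod 61).
Accumulate the product:
20 × 9 = 180 ≡ 58
58 × 58 = 3364 ≡ 9
9 × 20 = 180 ≡ 58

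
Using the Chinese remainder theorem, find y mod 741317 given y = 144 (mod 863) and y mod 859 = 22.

863⁻¹ mod 859: 863*215 ≡ 1 (mod 859), so 863⁻¹ ≡ 215.
y = 144 + 863*((22 − 144)*215 mod 859) = 144 + 863*399 = 344481.

344481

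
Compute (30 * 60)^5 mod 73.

30 * 60 = 1800 ≡ 48 (mod 73)
(48)^5 ≡ 23 (mod 73)

23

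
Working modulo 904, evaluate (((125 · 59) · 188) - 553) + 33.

148

125 · 59 = 7375 ≡ 143 (mod 904)
143 · 188 = 26884 ≡ 668 (mod 904)
668 - 553 = 115
115 + 33 = 148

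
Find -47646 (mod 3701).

467

-47646 = -13*3701 + 467, so -47646 ≡ 467 (mod 3701).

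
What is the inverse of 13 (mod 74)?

57

Run the extended Euclidean algorithm:
74 = 5×13 + 9
13 = 1×9 + 4
9 = 2×4 + 1
4 = 4×1 + 0
gcd(13, 74) = 1, so the inverse exists.
Back-substitute for 1:
1 = 1×9 − 2×4
  = −2×13 + 3×9
  = 3×74 − 17×13
So 13⁻¹ ≡ −17 ≡ 57 (mod 74).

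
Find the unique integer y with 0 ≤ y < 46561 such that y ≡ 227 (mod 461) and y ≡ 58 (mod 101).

461⁻¹ mod 101: 461*39 ≡ 1 (mod 101), so 461⁻¹ ≡ 39.
y = 227 + 461*((58 − 227)*39 mod 101) = 227 + 461*75 = 34802.

34802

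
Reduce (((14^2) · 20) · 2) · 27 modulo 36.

(14)^2 ≡ 16 (mod 36)
16 · 20 = 320 ≡ 32 (mod 36)
32 · 2 = 64 ≡ 28 (mod 36)
28 · 27 = 756 ≡ 0 (mod 36)

0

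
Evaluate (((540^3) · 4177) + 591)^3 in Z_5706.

(540)^3 ≡ 1224 (mod 5706)
1224 · 4177 = 5112648 ≡ 72 (mod 5706)
72 + 591 = 663
(663)^3 ≡ 297 (mod 5706)

297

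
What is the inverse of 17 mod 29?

12

By the extended Euclidean algorithm:
29 = 1*17 + 12
17 = 1*12 + 5
12 = 2*5 + 2
5 = 2*2 + 1
2 = 2*1 + 0
gcd(17, 29) = 1, so the inverse exists.
Back-substitute for 1:
1 = 1*5 − 2*2
  = −2*12 + 5*5
  = 5*17 − 7*12
  = −7*29 + 12*17
So 17⁻¹ ≡ 12 (mod 29).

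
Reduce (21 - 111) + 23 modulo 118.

21 - 111 = -90 ≡ 28 (mod 118)
28 + 23 = 51

51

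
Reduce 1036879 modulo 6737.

1036879 = 153·6737 + 6118, so 1036879 ≡ 6118 (mod 6737).

6118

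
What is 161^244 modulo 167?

16

Using repeated squaring:
244 in binary is 11110100, i.e. 244 = 128 + 64 + 32 + 16 + 4.
161^1 ≡ 161 (mod 167)
161^2 ≡ 161^2 = 25921 ≡ 36 (mod 167)
161^4 ≡ 36^2 = 1296 ≡ 127 (mod 167)
161^8 ≡ 127^2 = 16129 ≡ 97 (mod 167)
161^16 ≡ 97^2 = 9409 ≡ 57 (mod 167)
161^32 ≡ 57^2 = 3249 ≡ 76 (mod 167)
161^64 ≡ 76^2 = 5776 ≡ 98 (mod 167)
161^128 ≡ 98^2 = 9604 ≡ 85 (mod 167)
161^244 = 161^128 × 161^64 × 161^32 × 161^16 × 161^4 ≡ 85 × 98 × 76 × 57 × 127 (mod 167).
Accumulate the product:
85 × 98 = 8330 ≡ 147
147 × 76 = 11172 ≡ 150
150 × 57 = 8550 ≡ 33
33 × 127 = 4191 ≡ 16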